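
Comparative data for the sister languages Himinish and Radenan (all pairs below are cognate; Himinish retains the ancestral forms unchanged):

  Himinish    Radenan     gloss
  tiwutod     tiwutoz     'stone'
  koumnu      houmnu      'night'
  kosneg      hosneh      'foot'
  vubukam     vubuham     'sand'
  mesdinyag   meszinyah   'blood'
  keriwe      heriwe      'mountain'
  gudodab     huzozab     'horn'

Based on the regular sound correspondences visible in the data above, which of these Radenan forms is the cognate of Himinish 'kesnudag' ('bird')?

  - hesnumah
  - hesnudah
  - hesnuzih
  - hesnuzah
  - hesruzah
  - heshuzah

hesnuzah

keriwe ~ heriwe — Himinish k corresponds to Radenan h word-initially before a front vowel.
gudodab ~ huzozab — Himinish d corresponds to Radenan z between vowels (before a back vowel).
kosneg ~ hosneh, mesdinyag ~ meszinyah — Himinish g corresponds to Radenan h word-finally.
Applying these to Himinish 'kesnudag':
  kesnudag → hesnudag   (k→h word-initially before a front vowel)
  hesnudag → hesnuzag   (d→z between vowels (before a back vowel))
  hesnuzag → hesnuzah   (g→h word-finally)
So the Radenan cognate is 'hesnuzah'.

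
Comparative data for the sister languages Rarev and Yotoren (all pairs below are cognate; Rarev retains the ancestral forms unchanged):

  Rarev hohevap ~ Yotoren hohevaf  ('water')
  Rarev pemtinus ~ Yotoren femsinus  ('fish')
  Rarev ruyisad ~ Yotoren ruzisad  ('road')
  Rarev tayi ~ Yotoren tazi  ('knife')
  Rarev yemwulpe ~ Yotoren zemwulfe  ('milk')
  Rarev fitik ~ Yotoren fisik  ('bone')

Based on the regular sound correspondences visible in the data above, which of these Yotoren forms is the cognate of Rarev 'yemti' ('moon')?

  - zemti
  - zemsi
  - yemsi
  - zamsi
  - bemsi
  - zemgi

yemwulpe ~ zemwulfe — Rarev y corresponds to Yotoren z word-initially before a front vowel.
pemtinus ~ femsinus — Rarev t corresponds to Yotoren s after a consonant, before a front vowel.
Applying these to Rarev 'yemti':
  yemti → zemti   (y→z word-initially before a front vowel)
  zemti → zemsi   (t→s after a consonant, before a front vowel)
So the Yotoren cognate is 'zemsi'.

zemsi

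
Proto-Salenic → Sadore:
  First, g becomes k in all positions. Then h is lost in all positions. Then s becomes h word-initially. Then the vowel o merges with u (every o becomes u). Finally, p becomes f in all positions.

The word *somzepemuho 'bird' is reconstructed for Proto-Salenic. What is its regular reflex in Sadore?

Sadore: *somzepemuho
  somzepemuho (rule 1 does not apply)
  somzepemuho → somzepemuo   [h-loss]
  somzepemuo → homzepemuo   [debuccalisation]
  homzepemuo → humzepemuu   [vowel merger]
  humzepemuu → humzefemuu   [unconditioned shift]
  giving Sadore humzefemuu.

humzefemuu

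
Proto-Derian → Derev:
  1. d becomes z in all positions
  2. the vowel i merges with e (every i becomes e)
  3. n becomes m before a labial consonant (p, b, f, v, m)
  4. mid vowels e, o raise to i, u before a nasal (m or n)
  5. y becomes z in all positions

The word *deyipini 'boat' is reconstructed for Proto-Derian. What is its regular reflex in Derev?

Derev: *deyipini > zeyipini > zeyepene > zeyepine > zezepine  (by unconditioned shift, vowel merger, pre-nasal raising, unconditioned shift)

zezepine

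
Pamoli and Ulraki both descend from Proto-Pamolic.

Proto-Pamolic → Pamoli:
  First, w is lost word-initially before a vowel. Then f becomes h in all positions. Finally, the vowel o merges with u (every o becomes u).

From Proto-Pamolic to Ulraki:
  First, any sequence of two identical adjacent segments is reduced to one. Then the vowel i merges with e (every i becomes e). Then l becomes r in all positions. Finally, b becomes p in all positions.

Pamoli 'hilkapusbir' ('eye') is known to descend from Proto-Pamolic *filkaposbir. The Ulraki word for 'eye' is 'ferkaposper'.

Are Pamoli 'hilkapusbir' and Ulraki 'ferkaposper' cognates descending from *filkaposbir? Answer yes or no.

Derive the expected Ulraki reflex of *filkaposbir:
Ulraki: start from *filkaposbir.
  rule 1: no change — filkaposbir
  rule 2 (vowel merger): filkaposbir → felkaposber
  rule 3 (unconditioned shift): felkaposber → ferkaposber
  rule 4 (unconditioned shift): ferkaposber → ferkaposper
  ⇒ Ulraki ferkaposper
Ulraki 'ferkaposper' matches the regular reflex exactly, so the pair is cognate.

yes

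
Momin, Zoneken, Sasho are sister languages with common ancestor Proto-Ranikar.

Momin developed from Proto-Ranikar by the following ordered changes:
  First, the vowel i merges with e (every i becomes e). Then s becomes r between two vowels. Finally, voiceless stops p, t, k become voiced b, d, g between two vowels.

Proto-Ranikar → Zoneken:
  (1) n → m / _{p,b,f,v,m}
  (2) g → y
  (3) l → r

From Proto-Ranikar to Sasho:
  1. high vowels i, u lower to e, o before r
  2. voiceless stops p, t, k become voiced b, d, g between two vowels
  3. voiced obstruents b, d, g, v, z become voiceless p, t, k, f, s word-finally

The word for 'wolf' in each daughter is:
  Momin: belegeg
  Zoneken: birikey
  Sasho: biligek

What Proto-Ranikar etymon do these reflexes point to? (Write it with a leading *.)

Position 2: Momin has e, Zoneken has i, Sasho has i. Zoneken preserves i here (none of its changes turn any other segment into i), so the proto-segment is *i.
Position 5: Momin has g, Zoneken has k, Sasho has g. Zoneken preserves k here (none of its changes turn any other segment into k), so the proto-segment is *k.
Position 7: Momin has g, Zoneken has y, Sasho has k. Taking the neighbouring segments as reconstructed: Momin g can only go back to *g; Zoneken y could go back to *g or *y; Sasho k could go back to *k or *g — the one source consistent with every daughter is *g.
This points to *bilikeg. Verify forward in each daughter:
Momin: *bilikeg
  bilikeg → belekeg   [vowel merger]
  belekeg (rule 2 does not apply)
  belekeg → belegeg   [intervocalic voicing]
  giving Momin belegeg.
Zoneken: *bilikeg
  bilikeg (rule 1 does not apply)
  bilikeg → bilikey   [unconditioned shift]
  bilikey → birikey   [unconditioned shift]
  giving Zoneken birikey.
Sasho: start from *bilikeg.
  rule 1: no change — bilikeg
  rule 2 (intervocalic voicing): bilikeg → biligeg
  rule 3 (final devoicing): biligeg → biligek
  ⇒ Sasho biligek
Only *bilikeg yields all of Momin belegeg, Zoneken birikey, Sasho biligek.

*bilikeg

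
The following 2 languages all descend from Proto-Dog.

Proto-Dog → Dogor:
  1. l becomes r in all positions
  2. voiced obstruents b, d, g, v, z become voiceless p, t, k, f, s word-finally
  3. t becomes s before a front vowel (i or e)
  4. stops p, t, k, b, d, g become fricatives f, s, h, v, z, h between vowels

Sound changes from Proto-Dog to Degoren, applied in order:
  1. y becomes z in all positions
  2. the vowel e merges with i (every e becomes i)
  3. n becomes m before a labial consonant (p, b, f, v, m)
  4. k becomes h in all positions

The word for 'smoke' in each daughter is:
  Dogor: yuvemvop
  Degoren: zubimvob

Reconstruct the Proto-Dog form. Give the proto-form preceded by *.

*yubemvob

Position 3: Dogor has v, Degoren has b. Degoren preserves b here (none of its changes turn any other segment into b), so the proto-segment is *b.
Position 8: Dogor has p, Degoren has b. Degoren preserves b here (none of its changes turn any other segment into b), so the proto-segment is *b.
This points to *yubemvob. Verify forward in each daughter:
Dogor: start from *yubemvob.
  rule 1: no change — yubemvob
  rule 2 (final devoicing): yubemvob → yubemvop
  rule 3: no change — yubemvop
  rule 4 (intervocalic lenition): yubemvop → yuvemvop
  ⇒ Dogor yuvemvop
Degoren: *yubemvob > zubemvob > zubimvob  (by unconditioned shift, vowel merger)
Only *yubemvob yields all of Dogor yuvemvop, Degoren zubimvob.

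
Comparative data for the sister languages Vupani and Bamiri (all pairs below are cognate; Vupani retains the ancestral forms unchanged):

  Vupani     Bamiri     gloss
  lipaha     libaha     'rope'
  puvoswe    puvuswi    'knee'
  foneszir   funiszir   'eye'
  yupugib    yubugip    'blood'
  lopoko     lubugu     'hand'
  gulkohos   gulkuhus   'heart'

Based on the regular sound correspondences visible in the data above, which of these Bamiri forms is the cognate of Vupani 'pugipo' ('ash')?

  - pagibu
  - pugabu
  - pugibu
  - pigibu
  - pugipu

pugibu

lopoko ~ lubugu — Vupani p corresponds to Bamiri b between vowels (before a back vowel).
lopoko ~ lubugu — Vupani o corresponds to Bamiri u word-finally.
Applying these to Vupani 'pugipo':
  pugipo → pugibo   (p→b between vowels (before a back vowel))
  pugibo → pugibu   (o→u word-finally)
So the Bamiri cognate is 'pugibu'.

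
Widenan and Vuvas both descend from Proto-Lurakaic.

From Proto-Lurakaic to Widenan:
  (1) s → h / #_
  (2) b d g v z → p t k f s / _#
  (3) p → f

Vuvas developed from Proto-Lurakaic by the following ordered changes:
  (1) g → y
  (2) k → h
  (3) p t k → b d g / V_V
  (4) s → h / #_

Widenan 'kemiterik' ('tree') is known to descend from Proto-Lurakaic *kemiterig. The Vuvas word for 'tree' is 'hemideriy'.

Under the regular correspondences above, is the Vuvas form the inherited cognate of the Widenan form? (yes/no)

yes

Derive the expected Vuvas reflex of *kemiterig:
Vuvas: *kemiterig > kemiteriy > hemiteriy > hemideriy  (by unconditioned shift, unconditioned shift, intervocalic voicing)
Vuvas 'hemideriy' matches the regular reflex exactly, so the pair is cognate.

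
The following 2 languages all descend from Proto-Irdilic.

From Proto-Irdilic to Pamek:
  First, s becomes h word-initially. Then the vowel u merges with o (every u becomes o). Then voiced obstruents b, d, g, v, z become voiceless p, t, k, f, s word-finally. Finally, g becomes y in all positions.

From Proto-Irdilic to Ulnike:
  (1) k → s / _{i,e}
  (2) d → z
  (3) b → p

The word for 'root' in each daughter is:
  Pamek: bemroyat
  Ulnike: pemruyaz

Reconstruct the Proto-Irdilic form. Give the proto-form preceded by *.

*bemruyad

Position 1: Pamek has b, Ulnike has p. Pamek preserves b here (none of its changes turn any other segment into b), so the proto-segment is *b.
Position 5: Pamek has o, Ulnike has u. Ulnike preserves u here (none of its changes turn any other segment into u), so the proto-segment is *u.
Verify the candidate proto-form against each daughter:
Pamek: start from *bemruyad.
  rule 1: no change — bemruyad
  rule 2 (vowel merger): bemruyad → bemroyad
  rule 3 (final devoicing): bemroyad → bemroyat
  rule 4: no change — bemroyat
  ⇒ Pamek bemroyat
Ulnike: *bemruyad
  bemruyad (rule 1 does not apply)
  bemruyad → bemruyaz   [unconditioned shift]
  bemruyaz → pemruyaz   [unconditioned shift]
  giving Ulnike pemruyaz.
*bemruyad is the unique common source.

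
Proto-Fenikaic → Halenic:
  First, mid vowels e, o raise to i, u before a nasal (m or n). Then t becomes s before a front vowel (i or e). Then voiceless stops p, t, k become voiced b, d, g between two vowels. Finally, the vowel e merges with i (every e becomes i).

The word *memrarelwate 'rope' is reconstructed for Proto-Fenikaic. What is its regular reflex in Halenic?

mimrarilwasi

Halenic: start from *memrarelwate.
  rule 1 (pre-nasal raising): memrarelwate → mimrarelwate
  rule 2 (palatalisation): mimrarelwate → mimrarelwase
  rule 3: no change — mimrarelwase
  rule 4 (vowel merger): mimrarelwase → mimrarilwasi
  ⇒ Halenic mimrarilwasi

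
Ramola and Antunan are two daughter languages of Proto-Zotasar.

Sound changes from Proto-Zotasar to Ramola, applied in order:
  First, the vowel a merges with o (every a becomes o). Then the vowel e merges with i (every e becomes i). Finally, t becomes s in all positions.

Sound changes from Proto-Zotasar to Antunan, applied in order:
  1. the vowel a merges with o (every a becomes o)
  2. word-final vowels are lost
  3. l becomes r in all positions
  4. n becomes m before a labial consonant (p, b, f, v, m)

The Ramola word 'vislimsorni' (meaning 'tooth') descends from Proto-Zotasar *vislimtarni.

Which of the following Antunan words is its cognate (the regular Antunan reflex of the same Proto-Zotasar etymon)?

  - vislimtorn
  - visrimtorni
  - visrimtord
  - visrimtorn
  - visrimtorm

visrimtorn

Antunan: *vislimtarni > vislimtorni > vislimtorn > visrimtorn  (by vowel merger, apocope, unconditioned shift)
Among the options, 'visrimtorn' alone shows every Antunan change applied in order.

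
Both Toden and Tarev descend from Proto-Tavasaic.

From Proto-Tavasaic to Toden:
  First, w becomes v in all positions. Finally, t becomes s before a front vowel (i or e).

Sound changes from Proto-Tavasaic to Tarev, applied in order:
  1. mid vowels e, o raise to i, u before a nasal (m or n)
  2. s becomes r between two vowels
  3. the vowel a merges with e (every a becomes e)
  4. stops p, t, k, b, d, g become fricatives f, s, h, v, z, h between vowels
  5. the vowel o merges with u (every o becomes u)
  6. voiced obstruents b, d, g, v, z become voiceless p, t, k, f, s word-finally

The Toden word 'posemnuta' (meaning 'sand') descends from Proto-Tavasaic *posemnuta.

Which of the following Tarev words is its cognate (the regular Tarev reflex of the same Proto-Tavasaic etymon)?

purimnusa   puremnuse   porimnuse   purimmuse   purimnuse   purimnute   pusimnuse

Tarev: *posemnuta
  posemnuta → posimnuta   [pre-nasal raising]
  posimnuta → porimnuta   [rhotacism]
  porimnuta → porimnute   [vowel merger]
  porimnute → porimnuse   [intervocalic lenition]
  porimnuse → purimnuse   [vowel merger]
  purimnuse (rule 6 does not apply)
  giving Tarev purimnuse.
Among the options, 'purimnuse' alone shows every Tarev change applied in order.

purimnuse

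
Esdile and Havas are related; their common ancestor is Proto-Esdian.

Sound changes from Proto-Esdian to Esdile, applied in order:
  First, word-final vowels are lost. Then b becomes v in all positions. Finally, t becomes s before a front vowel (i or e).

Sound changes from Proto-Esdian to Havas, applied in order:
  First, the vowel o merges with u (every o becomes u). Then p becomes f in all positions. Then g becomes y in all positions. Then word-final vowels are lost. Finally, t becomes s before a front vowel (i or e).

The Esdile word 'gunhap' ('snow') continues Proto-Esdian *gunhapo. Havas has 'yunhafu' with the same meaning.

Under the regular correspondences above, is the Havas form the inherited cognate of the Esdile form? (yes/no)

Derive the expected Havas reflex of *gunhapo:
Havas: start from *gunhapo.
  rule 1 (vowel merger): gunhapo → gunhapu
  rule 2 (unconditioned shift): gunhapu → gunhafu
  rule 3 (unconditioned shift): gunhafu → yunhafu
  rule 4 (apocope): yunhafu → yunhaf
  rule 5: no change — yunhaf
  ⇒ Havas yunhaf
The regular Havas reflex would be 'yunhaf', but the attested form is 'yunhafu'. The correspondence is irregular, so they are not cognates (the Havas form has a different source).

no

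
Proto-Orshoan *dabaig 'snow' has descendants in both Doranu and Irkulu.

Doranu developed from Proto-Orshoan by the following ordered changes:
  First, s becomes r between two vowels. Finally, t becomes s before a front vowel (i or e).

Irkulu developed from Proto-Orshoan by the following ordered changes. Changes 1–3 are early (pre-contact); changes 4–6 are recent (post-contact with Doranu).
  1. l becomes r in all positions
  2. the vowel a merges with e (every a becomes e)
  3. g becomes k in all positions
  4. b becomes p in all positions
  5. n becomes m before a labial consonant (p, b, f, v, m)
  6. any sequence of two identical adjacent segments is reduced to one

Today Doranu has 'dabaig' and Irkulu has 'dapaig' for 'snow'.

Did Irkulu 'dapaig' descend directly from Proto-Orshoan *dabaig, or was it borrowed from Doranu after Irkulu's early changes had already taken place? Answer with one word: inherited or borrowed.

If inherited, *dabaig would pass through all of Irkulu's changes:
Irkulu: *dabaig
  dabaig (rule 1 does not apply)
  dabaig → debeig   [vowel merger]
  debeig → debeik   [unconditioned shift]
  debeik → depeik   [unconditioned shift]
  depeik (rule 5 does not apply)
  depeik (rule 6 does not apply)
  giving Irkulu depeik.
If borrowed from Doranu 'dabaig' after the early changes, it would undergo only the recent ones:
  rule 4 (unconditioned shift): dabaig → dapaig
  rule 5 (nasal place assimilation): no change (dapaig)
  rule 6 (degemination): no change (dapaig)
  ⇒ as a loan: dapaig
Irkulu 'dapaig' matches the loan outcome 'dapaig', not the inherited 'depeik' — it skipped the early Irkulu changes, so it was borrowed from Doranu.

borrowed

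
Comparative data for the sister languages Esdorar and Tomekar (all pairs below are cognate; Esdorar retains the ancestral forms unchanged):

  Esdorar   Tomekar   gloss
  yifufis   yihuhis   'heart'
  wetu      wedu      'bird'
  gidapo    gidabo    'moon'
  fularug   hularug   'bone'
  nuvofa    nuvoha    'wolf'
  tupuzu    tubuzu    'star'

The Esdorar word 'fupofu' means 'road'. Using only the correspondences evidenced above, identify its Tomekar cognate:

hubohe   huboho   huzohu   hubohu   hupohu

fularug ~ hularug — Esdorar f corresponds to Tomekar h word-initially before a back vowel.
gidapo ~ gidabo — Esdorar p corresponds to Tomekar b between vowels (before a back vowel).
yifufis ~ yihuhis — Esdorar f corresponds to Tomekar h between vowels (before a back vowel).
Applying these to Esdorar 'fupofu':
  fupofu → hupofu   (f→h word-initially before a back vowel)
  hupofu → hubofu   (p→b between vowels (before a back vowel))
  hubofu → hubohu   (f→h between vowels (before a back vowel))
So the Tomekar cognate is 'hubohu'.

hubohu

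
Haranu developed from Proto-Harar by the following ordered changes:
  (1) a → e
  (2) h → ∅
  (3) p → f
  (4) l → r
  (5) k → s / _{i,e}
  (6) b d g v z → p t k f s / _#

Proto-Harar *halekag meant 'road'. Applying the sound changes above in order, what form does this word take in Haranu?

eresek

Haranu: start from *halekag.
  rule 1 (vowel merger): halekag → helekeg
  rule 2 (h-loss): helekeg → elekeg
  rule 3: no change — elekeg
  rule 4 (unconditioned shift): elekeg → erekeg
  rule 5 (palatalisation): erekeg → ereseg
  rule 6 (final devoicing): ereseg → eresek
  ⇒ Haranu eresek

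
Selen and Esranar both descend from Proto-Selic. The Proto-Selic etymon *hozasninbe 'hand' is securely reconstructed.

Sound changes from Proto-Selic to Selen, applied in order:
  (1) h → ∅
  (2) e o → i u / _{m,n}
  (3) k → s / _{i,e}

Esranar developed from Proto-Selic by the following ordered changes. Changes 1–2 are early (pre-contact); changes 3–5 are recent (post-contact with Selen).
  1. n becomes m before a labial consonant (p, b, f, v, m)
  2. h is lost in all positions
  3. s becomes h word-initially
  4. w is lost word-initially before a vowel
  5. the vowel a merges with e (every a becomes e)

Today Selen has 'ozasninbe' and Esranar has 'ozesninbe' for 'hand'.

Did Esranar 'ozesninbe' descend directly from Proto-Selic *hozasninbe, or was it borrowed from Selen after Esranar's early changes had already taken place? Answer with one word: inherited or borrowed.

borrowed

If inherited, *hozasninbe would pass through all of Esranar's changes:
Esranar: start from *hozasninbe.
  rule 1 (nasal place assimilation): hozasninbe → hozasnimbe
  rule 2 (h-loss): hozasnimbe → ozasnimbe
  rule 3: no change — ozasnimbe
  rule 4: no change — ozasnimbe
  rule 5 (vowel merger): ozasnimbe → ozesnimbe
  ⇒ Esranar ozesnimbe
If borrowed from Selen 'ozasninbe' after the early changes, it would undergo only the recent ones:
  rule 3 (debuccalisation): no change (ozasninbe)
  rule 4 (glide loss): no change (ozasninbe)
  rule 5 (vowel merger): ozasninbe → ozesninbe
  ⇒ as a loan: ozesninbe
Esranar 'ozesninbe' matches the loan outcome 'ozesninbe', not the inherited 'ozesnimbe' — it skipped the early Esranar changes, so it was borrowed from Selen.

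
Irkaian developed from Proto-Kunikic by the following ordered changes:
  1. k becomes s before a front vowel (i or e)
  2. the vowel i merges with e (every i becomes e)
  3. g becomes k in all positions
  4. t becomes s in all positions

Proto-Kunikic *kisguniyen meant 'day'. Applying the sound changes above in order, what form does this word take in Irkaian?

seskuneyen

Irkaian: *kisguniyen > sisguniyen > sesguneyen > seskuneyen  (by palatalisation, vowel merger, unconditioned shift)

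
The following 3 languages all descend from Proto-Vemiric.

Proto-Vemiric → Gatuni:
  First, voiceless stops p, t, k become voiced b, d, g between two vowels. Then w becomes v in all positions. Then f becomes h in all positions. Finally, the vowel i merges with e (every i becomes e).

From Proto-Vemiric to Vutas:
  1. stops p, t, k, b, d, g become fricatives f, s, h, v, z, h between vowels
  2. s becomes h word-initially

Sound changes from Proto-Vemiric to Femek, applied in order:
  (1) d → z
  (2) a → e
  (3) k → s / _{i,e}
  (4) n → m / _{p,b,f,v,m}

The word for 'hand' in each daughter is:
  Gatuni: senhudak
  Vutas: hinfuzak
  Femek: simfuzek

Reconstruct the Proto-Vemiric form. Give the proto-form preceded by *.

*sinfudak

Position 4: Gatuni has h, Vutas has f, Femek has f. Femek preserves f here (none of its changes turn any other segment into f), so the proto-segment is *f.
Position 7: Gatuni has a, Vutas has a, Femek has e. Gatuni preserves a here (none of its changes turn any other segment into a), so the proto-segment is *a.
This points to *sinfudak. Verify forward in each daughter:
Gatuni: start from *sinfudak.
  rule 1: no change — sinfudak
  rule 2: no change — sinfudak
  rule 3 (unconditioned shift): sinfudak → sinhudak
  rule 4 (vowel merger): sinhudak → senhudak
  ⇒ Gatuni senhudak
Vutas: *sinfudak
  sinfudak → sinfuzak   [intervocalic lenition]
  sinfuzak → hinfuzak   [debuccalisation]
  giving Vutas hinfuzak.
Femek: *sinfudak
  sinfudak → sinfuzak   [unconditioned shift]
  sinfuzak → sinfuzek   [vowel merger]
  sinfuzek (rule 3 does not apply)
  sinfuzek → simfuzek   [nasal place assimilation]
  giving Femek simfuzek.
Only *sinfudak yields all of Gatuni senhudak, Vutas hinfuzak, Femek simfuzek.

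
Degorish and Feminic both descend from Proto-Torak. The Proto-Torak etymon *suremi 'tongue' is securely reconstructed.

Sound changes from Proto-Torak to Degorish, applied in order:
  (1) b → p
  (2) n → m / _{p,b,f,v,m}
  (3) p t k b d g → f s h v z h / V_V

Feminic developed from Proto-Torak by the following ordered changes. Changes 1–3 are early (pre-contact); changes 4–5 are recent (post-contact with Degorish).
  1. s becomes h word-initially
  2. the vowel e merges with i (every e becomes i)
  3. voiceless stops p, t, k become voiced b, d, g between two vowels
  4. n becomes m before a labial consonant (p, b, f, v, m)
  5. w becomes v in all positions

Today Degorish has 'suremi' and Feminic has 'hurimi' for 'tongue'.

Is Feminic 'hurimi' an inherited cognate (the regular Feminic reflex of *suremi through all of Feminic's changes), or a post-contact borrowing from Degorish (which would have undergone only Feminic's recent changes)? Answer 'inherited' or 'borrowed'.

inherited

If inherited, *suremi would pass through all of Feminic's changes:
Feminic: start from *suremi.
  rule 1 (debuccalisation): suremi → huremi
  rule 2 (vowel merger): huremi → hurimi
  rule 3: no change — hurimi
  rule 4: no change — hurimi
  rule 5: no change — hurimi
  ⇒ Feminic hurimi
If borrowed from Degorish 'suremi' after the early changes, it would undergo only the recent ones:
  rule 4 (nasal place assimilation): no change (suremi)
  rule 5 (unconditioned shift): no change (suremi)
  ⇒ as a loan: suremi
Feminic 'hurimi' matches the inherited outcome exactly, so it is an inherited cognate, not a loan.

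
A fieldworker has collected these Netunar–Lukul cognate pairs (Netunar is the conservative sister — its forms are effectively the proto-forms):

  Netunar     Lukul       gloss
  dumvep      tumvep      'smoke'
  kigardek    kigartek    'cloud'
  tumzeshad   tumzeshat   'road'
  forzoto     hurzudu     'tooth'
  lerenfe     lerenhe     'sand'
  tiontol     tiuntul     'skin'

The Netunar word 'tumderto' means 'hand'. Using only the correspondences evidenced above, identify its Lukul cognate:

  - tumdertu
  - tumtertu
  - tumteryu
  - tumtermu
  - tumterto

tumtertu

kigardek ~ kigartek — Netunar d corresponds to Lukul t after a consonant, before a front vowel.
forzoto ~ hurzudu — Netunar o corresponds to Lukul u word-finally.
Applying these to Netunar 'tumderto':
  tumderto → tumterto   (d→t after a consonant, before a front vowel)
  tumterto → tumtertu   (o→u word-finally)
So the Lukul cognate is 'tumtertu'.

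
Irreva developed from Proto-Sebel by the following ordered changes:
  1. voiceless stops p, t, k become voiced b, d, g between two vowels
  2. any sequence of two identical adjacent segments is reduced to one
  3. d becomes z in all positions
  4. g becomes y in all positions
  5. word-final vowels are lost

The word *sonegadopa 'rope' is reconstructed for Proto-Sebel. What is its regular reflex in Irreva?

Irreva: *sonegadopa > sonegadoba > sonegazoba > soneyazoba > soneyazob  (by intervocalic voicing, unconditioned shift, unconditioned shift, apocope)

soneyazob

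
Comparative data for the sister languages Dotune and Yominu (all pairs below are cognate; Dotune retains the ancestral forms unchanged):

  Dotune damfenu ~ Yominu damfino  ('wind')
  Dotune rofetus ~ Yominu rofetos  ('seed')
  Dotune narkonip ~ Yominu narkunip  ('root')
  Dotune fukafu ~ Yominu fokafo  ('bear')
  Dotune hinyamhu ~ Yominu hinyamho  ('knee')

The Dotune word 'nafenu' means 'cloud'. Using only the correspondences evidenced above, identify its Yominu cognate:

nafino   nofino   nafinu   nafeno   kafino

nafino

damfenu ~ damfino — Dotune e corresponds to Yominu i after a consonant, before a nasal.
damfenu ~ damfino, fukafu ~ fokafo — Dotune u corresponds to Yominu o word-finally.
Applying these to Dotune 'nafenu':
  nafenu → nafinu   (e→i after a consonant, before a nasal)
  nafinu → nafino   (u→o word-finally)
So the Yominu cognate is 'nafino'.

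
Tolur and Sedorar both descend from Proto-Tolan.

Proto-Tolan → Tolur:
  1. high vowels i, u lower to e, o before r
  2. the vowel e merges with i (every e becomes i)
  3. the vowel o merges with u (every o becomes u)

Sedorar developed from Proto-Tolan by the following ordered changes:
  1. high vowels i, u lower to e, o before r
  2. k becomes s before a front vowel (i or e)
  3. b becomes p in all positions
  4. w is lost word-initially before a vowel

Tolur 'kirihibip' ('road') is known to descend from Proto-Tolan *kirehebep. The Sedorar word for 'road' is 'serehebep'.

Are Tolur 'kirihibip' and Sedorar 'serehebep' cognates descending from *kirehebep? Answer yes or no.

Derive the expected Sedorar reflex of *kirehebep:
Sedorar: *kirehebep
  kirehebep → kerehebep   [pre-rhotic lowering]
  kerehebep → serehebep   [palatalisation]
  serehebep → serehepep   [unconditioned shift]
  serehepep (rule 4 does not apply)
  giving Sedorar serehepep.
The regular Sedorar reflex would be 'serehepep', but the attested form is 'serehebep'. The correspondence is irregular, so they are not cognates (the Sedorar form has a different source).

no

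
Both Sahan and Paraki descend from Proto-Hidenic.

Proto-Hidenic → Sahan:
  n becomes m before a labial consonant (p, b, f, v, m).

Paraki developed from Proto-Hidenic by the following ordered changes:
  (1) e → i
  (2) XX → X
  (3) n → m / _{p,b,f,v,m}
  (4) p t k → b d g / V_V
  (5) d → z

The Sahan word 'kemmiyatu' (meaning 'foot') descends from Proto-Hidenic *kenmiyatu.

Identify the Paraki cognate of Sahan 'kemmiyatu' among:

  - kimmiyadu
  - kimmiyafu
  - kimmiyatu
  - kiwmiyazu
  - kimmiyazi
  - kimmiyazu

Paraki: *kenmiyatu > kinmiyatu > kimmiyatu > kimmiyadu > kimmiyazu  (by vowel merger, nasal place assimilation, intervocalic voicing, unconditioned shift)
The other candidates each miss or misapply at least one Paraki change.

kimmiyazu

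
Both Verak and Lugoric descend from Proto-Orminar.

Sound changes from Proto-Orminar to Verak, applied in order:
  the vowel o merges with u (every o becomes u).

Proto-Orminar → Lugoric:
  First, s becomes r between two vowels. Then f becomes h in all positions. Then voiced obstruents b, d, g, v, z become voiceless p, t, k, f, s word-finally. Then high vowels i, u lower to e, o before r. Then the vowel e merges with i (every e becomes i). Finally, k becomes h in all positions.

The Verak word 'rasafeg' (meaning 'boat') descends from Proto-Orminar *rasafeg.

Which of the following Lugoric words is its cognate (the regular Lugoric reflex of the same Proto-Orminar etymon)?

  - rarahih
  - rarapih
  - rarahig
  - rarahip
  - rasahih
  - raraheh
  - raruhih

rarahih

Lugoric: *rasafeg
  rasafeg → rarafeg   [rhotacism]
  rarafeg → raraheg   [unconditioned shift]
  raraheg → rarahek   [final devoicing]
  rarahek (rule 4 does not apply)
  rarahek → rarahik   [vowel merger]
  rarahik → rarahih   [unconditioned shift]
  giving Lugoric rarahih.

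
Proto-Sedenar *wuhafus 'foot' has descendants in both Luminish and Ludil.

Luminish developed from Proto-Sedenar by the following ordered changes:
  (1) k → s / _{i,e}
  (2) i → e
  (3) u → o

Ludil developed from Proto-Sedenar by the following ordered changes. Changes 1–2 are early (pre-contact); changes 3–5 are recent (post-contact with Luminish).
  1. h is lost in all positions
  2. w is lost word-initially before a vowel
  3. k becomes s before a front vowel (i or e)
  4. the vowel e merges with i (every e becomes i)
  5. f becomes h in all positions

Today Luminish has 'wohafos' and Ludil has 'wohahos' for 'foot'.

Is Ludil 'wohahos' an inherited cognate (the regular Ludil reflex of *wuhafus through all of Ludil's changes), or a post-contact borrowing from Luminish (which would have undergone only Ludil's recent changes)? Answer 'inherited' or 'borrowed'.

If inherited, *wuhafus would pass through all of Ludil's changes:
Ludil: *wuhafus > wuafus > uafus > uahus  (by h-loss, glide loss, unconditioned shift)
If borrowed from Luminish 'wohafos' after the early changes, it would undergo only the recent ones:
  rule 3 (palatalisation): no change (wohafos)
  rule 4 (vowel merger): no change (wohafos)
  rule 5 (unconditioned shift): wohafos → wohahos
  ⇒ as a loan: wohahos
Ludil 'wohahos' matches the loan outcome 'wohahos', not the inherited 'uahus' — it skipped the early Ludil changes, so it was borrowed from Luminish.

borrowed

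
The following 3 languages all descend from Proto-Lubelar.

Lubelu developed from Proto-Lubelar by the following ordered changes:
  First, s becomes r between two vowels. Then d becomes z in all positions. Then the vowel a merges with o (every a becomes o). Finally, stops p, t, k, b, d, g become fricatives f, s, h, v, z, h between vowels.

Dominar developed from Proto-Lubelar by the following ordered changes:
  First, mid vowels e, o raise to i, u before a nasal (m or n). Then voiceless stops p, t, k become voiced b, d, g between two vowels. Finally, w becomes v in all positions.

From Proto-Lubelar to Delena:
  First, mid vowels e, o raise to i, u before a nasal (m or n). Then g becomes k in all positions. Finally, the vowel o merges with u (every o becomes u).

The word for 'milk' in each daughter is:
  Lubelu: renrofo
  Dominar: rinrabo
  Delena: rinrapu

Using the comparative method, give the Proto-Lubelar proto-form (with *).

*renrapo

Position 5: Lubelu has o, Dominar has a, Delena has a. Dominar preserves a here (none of its changes turn any other segment into a), so the proto-segment is *a.
Position 2: Lubelu has e, Dominar has i, Delena has i. Lubelu preserves e here (none of its changes turn any other segment into e), so the proto-segment is *e.
Position 6: Lubelu has f, Dominar has b, Delena has p. Delena preserves p here (none of its changes turn any other segment into p), so the proto-segment is *p.
This points to *renrapo. Verify forward in each daughter:
Lubelu: *renrapo > renropo > renrofo  (by vowel merger, intervocalic lenition)
Dominar: start from *renrapo.
  rule 1 (pre-nasal raising): renrapo → rinrapo
  rule 2 (intervocalic voicing): rinrapo → rinrabo
  rule 3: no change — rinrabo
  ⇒ Dominar rinrabo
Delena: start from *renrapo.
  rule 1 (pre-nasal raising): renrapo → rinrapo
  rule 2: no change — rinrapo
  rule 3 (vowel merger): rinrapo → rinrapu
  ⇒ Delena rinrapu
Only *renrapo yields all of Lubelu renrofo, Dominar rinrabo, Delena rinrapu.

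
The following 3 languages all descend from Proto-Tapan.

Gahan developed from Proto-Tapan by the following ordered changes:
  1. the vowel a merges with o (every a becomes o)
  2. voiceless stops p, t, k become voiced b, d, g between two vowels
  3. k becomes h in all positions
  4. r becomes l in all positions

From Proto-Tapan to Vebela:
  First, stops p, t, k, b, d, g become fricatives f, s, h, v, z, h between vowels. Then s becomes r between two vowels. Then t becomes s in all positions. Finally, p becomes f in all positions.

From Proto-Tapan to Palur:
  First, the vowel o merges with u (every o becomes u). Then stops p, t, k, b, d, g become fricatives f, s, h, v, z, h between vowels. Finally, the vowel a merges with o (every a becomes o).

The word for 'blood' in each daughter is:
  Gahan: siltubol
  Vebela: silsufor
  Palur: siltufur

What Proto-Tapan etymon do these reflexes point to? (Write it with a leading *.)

Position 7: Gahan has o, Vebela has o, Palur has u. Vebela preserves o here (none of its changes turn any other segment into o), so the proto-segment is *o.
Position 8: Gahan has l, Vebela has r, Palur has r. Palur preserves r here (none of its changes turn any other segment into r), so the proto-segment is *r.
Continuing position by position gives *siltupor; check it forward:
Gahan: *siltupor
  siltupor (rule 1 does not apply)
  siltupor → siltubor   [intervocalic voicing]
  siltubor (rule 3 does not apply)
  siltubor → siltubol   [unconditioned shift]
  giving Gahan siltubol.
Vebela: *siltupor
  siltupor → siltufor   [intervocalic lenition]
  siltufor (rule 2 does not apply)
  siltufor → silsufor   [unconditioned shift]
  silsufor (rule 4 does not apply)
  giving Vebela silsufor.
Palur: start from *siltupor.
  rule 1 (vowel merger): siltupor → siltupur
  rule 2 (intervocalic lenition): siltupur → siltufur
  rule 3: no change — siltufur
  ⇒ Palur siltufur
*siltupor is the unique common source.

*siltupor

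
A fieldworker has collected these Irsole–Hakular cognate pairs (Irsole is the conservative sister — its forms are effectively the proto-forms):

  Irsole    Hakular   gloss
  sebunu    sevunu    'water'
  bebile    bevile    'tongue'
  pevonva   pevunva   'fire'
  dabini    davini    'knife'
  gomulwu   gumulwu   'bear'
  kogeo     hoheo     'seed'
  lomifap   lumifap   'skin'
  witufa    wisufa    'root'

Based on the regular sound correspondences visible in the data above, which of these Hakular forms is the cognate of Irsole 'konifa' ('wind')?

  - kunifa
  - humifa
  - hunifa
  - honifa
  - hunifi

kogeo ~ hoheo — Irsole k corresponds to Hakular h word-initially before a back vowel.
pevonva ~ pevunva — Irsole o corresponds to Hakular u after a consonant, before a nasal.
Applying these to Irsole 'konifa':
  konifa → honifa   (k→h word-initially before a back vowel)
  honifa → hunifa   (o→u after a consonant, before a nasal)
So the Hakular cognate is 'hunifa'.

hunifa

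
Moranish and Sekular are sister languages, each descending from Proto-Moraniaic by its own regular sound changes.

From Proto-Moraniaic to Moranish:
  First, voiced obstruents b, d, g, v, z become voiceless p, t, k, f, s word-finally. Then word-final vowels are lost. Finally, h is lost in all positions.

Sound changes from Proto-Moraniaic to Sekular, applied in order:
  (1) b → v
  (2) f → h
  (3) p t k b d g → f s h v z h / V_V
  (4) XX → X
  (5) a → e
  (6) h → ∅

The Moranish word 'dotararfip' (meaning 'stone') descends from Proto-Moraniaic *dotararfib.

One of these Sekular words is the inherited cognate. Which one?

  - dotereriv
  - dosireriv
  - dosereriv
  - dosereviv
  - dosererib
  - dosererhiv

dosereriv

Sekular: *dotararfib > dotararfiv > dotararhiv > dosararhiv > dosererhiv > dosereriv  (by unconditioned shift, unconditioned shift, intervocalic lenition, vowel merger, h-loss)
The other candidates each miss or misapply at least one Sekular change.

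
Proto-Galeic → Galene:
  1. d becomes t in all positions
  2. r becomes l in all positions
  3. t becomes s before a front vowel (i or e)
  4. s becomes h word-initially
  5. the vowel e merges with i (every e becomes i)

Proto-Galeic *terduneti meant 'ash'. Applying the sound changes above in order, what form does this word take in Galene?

Galene: start from *terduneti.
  rule 1 (unconditioned shift): terduneti → tertuneti
  rule 2 (unconditioned shift): tertuneti → teltuneti
  rule 3 (palatalisation): teltuneti → seltunesi
  rule 4 (debuccalisation): seltunesi → heltunesi
  rule 5 (vowel merger): heltunesi → hiltunisi
  ⇒ Galene hiltunisi

hiltunisi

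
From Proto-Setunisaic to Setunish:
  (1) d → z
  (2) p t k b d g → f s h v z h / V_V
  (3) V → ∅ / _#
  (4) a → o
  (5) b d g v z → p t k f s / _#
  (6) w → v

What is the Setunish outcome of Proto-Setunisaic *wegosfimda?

vehosfims

Setunish: *wegosfimda > wegosfimza > wehosfimza > wehosfimz > wehosfims > vehosfims  (by unconditioned shift, intervocalic lenition, apocope, final devoicing, unconditioned shift)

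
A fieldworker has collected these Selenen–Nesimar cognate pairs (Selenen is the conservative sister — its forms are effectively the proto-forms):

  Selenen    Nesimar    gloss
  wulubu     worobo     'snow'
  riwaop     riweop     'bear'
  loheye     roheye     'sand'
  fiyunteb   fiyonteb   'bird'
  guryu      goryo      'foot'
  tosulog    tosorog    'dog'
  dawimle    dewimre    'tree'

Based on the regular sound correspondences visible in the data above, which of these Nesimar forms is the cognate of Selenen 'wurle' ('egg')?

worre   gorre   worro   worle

worre

guryu ~ goryo — Selenen u corresponds to Nesimar o after a consonant, before r.
dawimle ~ dewimre — Selenen l corresponds to Nesimar r after a consonant, before a front vowel.
Applying these to Selenen 'wurle':
  wurle → worle   (u→o after a consonant, before r)
  worle → worre   (l→r after a consonant, before a front vowel)
So the Nesimar cognate is 'worre'.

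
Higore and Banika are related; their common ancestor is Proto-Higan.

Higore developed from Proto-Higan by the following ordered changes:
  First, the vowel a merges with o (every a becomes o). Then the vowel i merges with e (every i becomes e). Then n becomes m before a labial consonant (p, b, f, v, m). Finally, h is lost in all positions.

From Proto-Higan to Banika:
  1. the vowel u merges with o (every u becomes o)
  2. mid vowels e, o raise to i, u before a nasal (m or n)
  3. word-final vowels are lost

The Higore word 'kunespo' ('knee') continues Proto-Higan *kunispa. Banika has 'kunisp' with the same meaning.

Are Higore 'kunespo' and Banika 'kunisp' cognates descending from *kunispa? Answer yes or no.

Derive the expected Banika reflex of *kunispa:
Banika: *kunispa
  kunispa → konispa   [vowel merger]
  konispa → kunispa   [pre-nasal raising]
  kunispa → kunisp   [apocope]
  giving Banika kunisp.
Banika 'kunisp' matches the regular reflex exactly, so the pair is cognate.

yes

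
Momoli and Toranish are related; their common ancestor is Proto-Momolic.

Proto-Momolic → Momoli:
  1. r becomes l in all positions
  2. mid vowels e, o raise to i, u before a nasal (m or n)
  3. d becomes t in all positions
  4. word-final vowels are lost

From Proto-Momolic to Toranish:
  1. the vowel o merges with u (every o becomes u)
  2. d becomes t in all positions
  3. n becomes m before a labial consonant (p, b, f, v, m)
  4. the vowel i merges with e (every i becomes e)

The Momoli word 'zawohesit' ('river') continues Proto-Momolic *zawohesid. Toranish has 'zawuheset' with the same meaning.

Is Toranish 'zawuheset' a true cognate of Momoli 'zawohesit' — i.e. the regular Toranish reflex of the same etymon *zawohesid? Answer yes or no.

yes

Derive the expected Toranish reflex of *zawohesid:
Toranish: *zawohesid > zawuhesid > zawuhesit > zawuheset  (by vowel merger, unconditioned shift, vowel merger)
Toranish 'zawuheset' matches the regular reflex exactly, so the pair is cognate.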